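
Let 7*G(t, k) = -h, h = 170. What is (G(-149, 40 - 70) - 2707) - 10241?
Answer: -90806/7 ≈ -12972.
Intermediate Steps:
G(t, k) = -170/7 (G(t, k) = (-1*170)/7 = (1/7)*(-170) = -170/7)
(G(-149, 40 - 70) - 2707) - 10241 = (-170/7 - 2707) - 10241 = -19119/7 - 10241 = -90806/7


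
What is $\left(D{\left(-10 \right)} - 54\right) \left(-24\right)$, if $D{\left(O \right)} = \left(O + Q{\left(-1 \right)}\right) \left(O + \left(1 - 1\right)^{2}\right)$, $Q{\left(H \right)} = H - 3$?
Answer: $-2064$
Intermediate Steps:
$Q{\left(H \right)} = -3 + H$
$D{\left(O \right)} = O \left(-4 + O\right)$ ($D{\left(O \right)} = \left(O - 4\right) \left(O + \left(1 - 1\right)^{2}\right) = \left(O - 4\right) \left(O + 0^{2}\right) = \left(-4 + O\right) \left(O + 0\right) = \left(-4 + O\right) O = O \left(-4 + O\right)$)
$\left(D{\left(-10 \right)} - 54\right) \left(-24\right) = \left(- 10 \left(-4 - 10\right) - 54\right) \left(-24\right) = \left(\left(-10\right) \left(-14\right) - 54\right) \left(-24\right) = \left(140 - 54\right) \left(-24\right) = 86 \left(-24\right) = -2064$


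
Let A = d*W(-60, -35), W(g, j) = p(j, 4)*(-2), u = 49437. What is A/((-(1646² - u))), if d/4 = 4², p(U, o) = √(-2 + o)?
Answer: 128*√2/2659879 ≈ 6.8055e-5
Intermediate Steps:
d = 64 (d = 4*4² = 4*16 = 64)
W(g, j) = -2*√2 (W(g, j) = √(-2 + 4)*(-2) = √2*(-2) = -2*√2)
A = -128*√2 (A = 64*(-2*√2) = -128*√2 ≈ -181.02)
A/((-(1646² - u))) = (-128*√2)/((-(1646² - 1*49437))) = (-128*√2)/((-(2709316 - 49437))) = (-128*√2)/((-1*2659879)) = -128*√2/(-2659879) = -128*√2*(-1/2659879) = 128*√2/2659879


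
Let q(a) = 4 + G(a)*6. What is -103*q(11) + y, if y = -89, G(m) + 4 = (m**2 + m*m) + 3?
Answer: -149439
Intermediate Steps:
G(m) = -1 + 2*m**2 (G(m) = -4 + ((m**2 + m*m) + 3) = -4 + ((m**2 + m**2) + 3) = -4 + (2*m**2 + 3) = -4 + (3 + 2*m**2) = -1 + 2*m**2)
q(a) = -2 + 12*a**2 (q(a) = 4 + (-1 + 2*a**2)*6 = 4 + (-6 + 12*a**2) = -2 + 12*a**2)
-103*q(11) + y = -103*(-2 + 12*11**2) - 89 = -103*(-2 + 12*121) - 89 = -103*(-2 + 1452) - 89 = -103*1450 - 89 = -149350 - 89 = -149439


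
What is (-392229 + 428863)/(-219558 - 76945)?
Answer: -36634/296503 ≈ -0.12355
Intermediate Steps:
(-392229 + 428863)/(-219558 - 76945) = 36634/(-296503) = 36634*(-1/296503) = -36634/296503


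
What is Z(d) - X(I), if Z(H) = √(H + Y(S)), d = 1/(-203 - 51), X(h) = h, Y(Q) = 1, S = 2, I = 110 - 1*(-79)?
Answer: -189 + √64262/254 ≈ -188.00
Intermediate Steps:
I = 189 (I = 110 + 79 = 189)
d = -1/254 (d = 1/(-254) = -1/254 ≈ -0.0039370)
Z(H) = √(1 + H) (Z(H) = √(H + 1) = √(1 + H))
Z(d) - X(I) = √(1 - 1/254) - 1*189 = √(253/254) - 189 = √64262/254 - 189 = -189 + √64262/254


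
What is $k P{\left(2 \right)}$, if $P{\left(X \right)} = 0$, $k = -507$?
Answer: $0$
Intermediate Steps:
$k P{\left(2 \right)} = \left(-507\right) 0 = 0$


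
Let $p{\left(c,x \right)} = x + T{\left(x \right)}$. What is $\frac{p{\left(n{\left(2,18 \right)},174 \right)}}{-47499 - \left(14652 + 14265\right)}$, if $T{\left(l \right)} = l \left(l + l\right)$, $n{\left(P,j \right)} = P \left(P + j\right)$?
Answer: $- \frac{10121}{12736} \approx -0.79468$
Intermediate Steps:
$T{\left(l \right)} = 2 l^{2}$ ($T{\left(l \right)} = l 2 l = 2 l^{2}$)
$p{\left(c,x \right)} = x + 2 x^{2}$
$\frac{p{\left(n{\left(2,18 \right)},174 \right)}}{-47499 - \left(14652 + 14265\right)} = \frac{174 \left(1 + 2 \cdot 174\right)}{-47499 - \left(14652 + 14265\right)} = \frac{174 \left(1 + 348\right)}{-47499 - 28917} = \frac{174 \cdot 349}{-47499 - 28917} = \frac{60726}{-76416} = 60726 \left(- \frac{1}{76416}\right) = - \frac{10121}{12736}$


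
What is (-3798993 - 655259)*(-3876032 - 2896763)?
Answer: 30167735674340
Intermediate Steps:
(-3798993 - 655259)*(-3876032 - 2896763) = -4454252*(-6772795) = 30167735674340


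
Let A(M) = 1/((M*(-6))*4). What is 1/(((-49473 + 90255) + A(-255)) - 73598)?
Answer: -6120/200833919 ≈ -3.0473e-5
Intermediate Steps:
A(M) = -1/(24*M) (A(M) = 1/(-6*M*4) = 1/(-24*M) = -1/(24*M))
1/(((-49473 + 90255) + A(-255)) - 73598) = 1/(((-49473 + 90255) - 1/24/(-255)) - 73598) = 1/((40782 - 1/24*(-1/255)) - 73598) = 1/((40782 + 1/6120) - 73598) = 1/(249585841/6120 - 73598) = 1/(-200833919/6120) = -6120/200833919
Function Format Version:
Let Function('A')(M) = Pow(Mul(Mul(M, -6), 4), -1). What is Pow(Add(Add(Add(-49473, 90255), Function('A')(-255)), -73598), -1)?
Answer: Rational(-6120, 200833919) ≈ -3.0473e-5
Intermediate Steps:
Function('A')(M) = Mul(Rational(-1, 24), Pow(M, -1)) (Function('A')(M) = Pow(Mul(Mul(-6, M), 4), -1) = Pow(Mul(-24, M), -1) = Mul(Rational(-1, 24), Pow(M, -1)))
Pow(Add(Add(Add(-49473, 90255), Function('A')(-255)), -73598), -1) = Pow(Add(Add(Add(-49473, 90255), Mul(Rational(-1, 24), Pow(-255, -1))), -73598), -1) = Pow(Add(Add(40782, Mul(Rational(-1, 24), Rational(-1, 255))), -73598), -1) = Pow(Add(Add(40782, Rational(1, 6120)), -73598), -1) = Pow(Add(Rational(249585841, 6120), -73598), -1) = Pow(Rational(-200833919, 6120), -1) = Rational(-6120, 200833919)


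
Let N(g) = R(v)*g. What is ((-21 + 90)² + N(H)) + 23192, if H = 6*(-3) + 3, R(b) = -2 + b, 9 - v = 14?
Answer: 28058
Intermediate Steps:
v = -5 (v = 9 - 1*14 = 9 - 14 = -5)
H = -15 (H = -18 + 3 = -15)
N(g) = -7*g (N(g) = (-2 - 5)*g = -7*g)
((-21 + 90)² + N(H)) + 23192 = ((-21 + 90)² - 7*(-15)) + 23192 = (69² + 105) + 23192 = (4761 + 105) + 23192 = 4866 + 23192 = 28058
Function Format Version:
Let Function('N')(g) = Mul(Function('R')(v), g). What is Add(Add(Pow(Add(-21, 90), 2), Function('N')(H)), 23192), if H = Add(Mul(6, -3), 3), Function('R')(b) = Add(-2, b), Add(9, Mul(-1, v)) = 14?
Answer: 28058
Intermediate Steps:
v = -5 (v = Add(9, Mul(-1, 14)) = Add(9, -14) = -5)
H = -15 (H = Add(-18, 3) = -15)
Function('N')(g) = Mul(-7, g) (Function('N')(g) = Mul(Add(-2, -5), g) = Mul(-7, g))
Add(Add(Pow(Add(-21, 90), 2), Function('N')(H)), 23192) = Add(Add(Pow(Add(-21, 90), 2), Mul(-7, -15)), 23192) = Add(Add(Pow(69, 2), 105), 23192) = Add(Add(4761, 105), 23192) = Add(4866, 23192) = 28058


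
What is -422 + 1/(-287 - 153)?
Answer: -185681/440 ≈ -422.00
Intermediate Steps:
-422 + 1/(-287 - 153) = -422 + 1/(-440) = -422 - 1/440 = -185681/440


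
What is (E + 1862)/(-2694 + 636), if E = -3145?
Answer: 1283/2058 ≈ 0.62342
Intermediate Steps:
(E + 1862)/(-2694 + 636) = (-3145 + 1862)/(-2694 + 636) = -1283/(-2058) = -1283*(-1/2058) = 1283/2058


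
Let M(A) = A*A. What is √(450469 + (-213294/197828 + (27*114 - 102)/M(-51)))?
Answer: √31755112290006342/265506 ≈ 671.17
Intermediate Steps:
M(A) = A²
√(450469 + (-213294/197828 + (27*114 - 102)/M(-51))) = √(450469 + (-213294/197828 + (27*114 - 102)/((-51)²))) = √(450469 + (-213294*1/197828 + (3078 - 102)/2601)) = √(450469 + (-5613/5206 + 2976*(1/2601))) = √(450469 + (-5613/5206 + 992/867)) = √(450469 + 297881/4513602) = √(2033238077219/4513602) = √31755112290006342/265506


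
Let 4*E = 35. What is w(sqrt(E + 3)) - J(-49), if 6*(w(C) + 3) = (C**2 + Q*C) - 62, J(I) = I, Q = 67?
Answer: 301/8 + 67*sqrt(47)/12 ≈ 75.902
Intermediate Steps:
E = 35/4 (E = (1/4)*35 = 35/4 ≈ 8.7500)
w(C) = -40/3 + C**2/6 + 67*C/6 (w(C) = -3 + ((C**2 + 67*C) - 62)/6 = -3 + (-62 + C**2 + 67*C)/6 = -3 + (-31/3 + C**2/6 + 67*C/6) = -40/3 + C**2/6 + 67*C/6)
w(sqrt(E + 3)) - J(-49) = (-40/3 + (sqrt(35/4 + 3))**2/6 + 67*sqrt(35/4 + 3)/6) - 1*(-49) = (-40/3 + (sqrt(47/4))**2/6 + 67*sqrt(47/4)/6) + 49 = (-40/3 + (sqrt(47)/2)**2/6 + 67*(sqrt(47)/2)/6) + 49 = (-40/3 + (1/6)*(47/4) + 67*sqrt(47)/12) + 49 = (-40/3 + 47/24 + 67*sqrt(47)/12) + 49 = (-91/8 + 67*sqrt(47)/12) + 49 = 301/8 + 67*sqrt(47)/12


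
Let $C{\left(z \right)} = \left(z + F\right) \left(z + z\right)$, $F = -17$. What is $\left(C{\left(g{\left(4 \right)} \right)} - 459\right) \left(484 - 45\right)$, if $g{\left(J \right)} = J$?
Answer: $-247157$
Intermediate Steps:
$C{\left(z \right)} = 2 z \left(-17 + z\right)$ ($C{\left(z \right)} = \left(z - 17\right) \left(z + z\right) = \left(-17 + z\right) 2 z = 2 z \left(-17 + z\right)$)
$\left(C{\left(g{\left(4 \right)} \right)} - 459\right) \left(484 - 45\right) = \left(2 \cdot 4 \left(-17 + 4\right) - 459\right) \left(484 - 45\right) = \left(2 \cdot 4 \left(-13\right) - 459\right) 439 = \left(-104 - 459\right) 439 = \left(-563\right) 439 = -247157$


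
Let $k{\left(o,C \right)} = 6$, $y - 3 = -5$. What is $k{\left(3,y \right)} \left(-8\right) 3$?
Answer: $-144$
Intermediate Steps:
$y = -2$ ($y = 3 - 5 = -2$)
$k{\left(3,y \right)} \left(-8\right) 3 = 6 \left(-8\right) 3 = \left(-48\right) 3 = -144$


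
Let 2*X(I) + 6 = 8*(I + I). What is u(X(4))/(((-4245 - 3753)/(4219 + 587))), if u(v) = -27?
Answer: 21627/1333 ≈ 16.224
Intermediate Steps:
X(I) = -3 + 8*I (X(I) = -3 + (8*(I + I))/2 = -3 + (8*(2*I))/2 = -3 + (16*I)/2 = -3 + 8*I)
u(X(4))/(((-4245 - 3753)/(4219 + 587))) = -27*(4219 + 587)/(-4245 - 3753) = -27/((-7998/4806)) = -27/((-7998*1/4806)) = -27/(-1333/801) = -27*(-801/1333) = 21627/1333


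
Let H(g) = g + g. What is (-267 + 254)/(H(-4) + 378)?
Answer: -13/370 ≈ -0.035135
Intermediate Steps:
H(g) = 2*g
(-267 + 254)/(H(-4) + 378) = (-267 + 254)/(2*(-4) + 378) = -13/(-8 + 378) = -13/370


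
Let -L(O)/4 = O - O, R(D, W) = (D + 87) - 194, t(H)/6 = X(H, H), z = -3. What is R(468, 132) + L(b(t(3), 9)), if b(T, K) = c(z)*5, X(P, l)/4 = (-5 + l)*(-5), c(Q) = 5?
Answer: 361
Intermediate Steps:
X(P, l) = 100 - 20*l (X(P, l) = 4*((-5 + l)*(-5)) = 4*(25 - 5*l) = 100 - 20*l)
t(H) = 600 - 120*H (t(H) = 6*(100 - 20*H) = 600 - 120*H)
R(D, W) = -107 + D (R(D, W) = (87 + D) - 194 = -107 + D)
b(T, K) = 25 (b(T, K) = 5*5 = 25)
L(O) = 0 (L(O) = -4*(O - O) = -4*0 = 0)
R(468, 132) + L(b(t(3), 9)) = (-107 + 468) + 0 = 361 + 0 = 361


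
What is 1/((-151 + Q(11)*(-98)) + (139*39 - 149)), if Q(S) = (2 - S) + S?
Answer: 1/4925 ≈ 0.00020305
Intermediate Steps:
Q(S) = 2
1/((-151 + Q(11)*(-98)) + (139*39 - 149)) = 1/((-151 + 2*(-98)) + (139*39 - 149)) = 1/((-151 - 196) + (5421 - 149)) = 1/(-347 + 5272) = 1/4925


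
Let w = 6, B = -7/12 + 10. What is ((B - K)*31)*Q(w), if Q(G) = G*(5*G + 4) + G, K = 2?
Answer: 96565/2 ≈ 48283.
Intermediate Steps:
B = 113/12 (B = -7*1/12 + 10 = -7/12 + 10 = 113/12 ≈ 9.4167)
Q(G) = G + G*(4 + 5*G) (Q(G) = G*(4 + 5*G) + G = G + G*(4 + 5*G))
((B - K)*31)*Q(w) = ((113/12 - 1*2)*31)*(5*6*(1 + 6)) = ((113/12 - 2)*31)*(5*6*7) = ((89/12)*31)*210 = (2759/12)*210 = 96565/2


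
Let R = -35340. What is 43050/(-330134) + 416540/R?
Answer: -496555012/41667627 ≈ -11.917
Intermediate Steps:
43050/(-330134) + 416540/R = 43050/(-330134) + 416540/(-35340) = 43050*(-1/330134) + 416540*(-1/35340) = -3075/23581 - 20827/1767 = -496555012/41667627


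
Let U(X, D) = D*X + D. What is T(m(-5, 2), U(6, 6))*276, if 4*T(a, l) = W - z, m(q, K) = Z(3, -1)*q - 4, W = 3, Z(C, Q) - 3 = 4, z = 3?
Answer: 0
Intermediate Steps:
Z(C, Q) = 7 (Z(C, Q) = 3 + 4 = 7)
U(X, D) = D + D*X
m(q, K) = -4 + 7*q (m(q, K) = 7*q - 4 = -4 + 7*q)
T(a, l) = 0 (T(a, l) = (3 - 1*3)/4 = (3 - 3)/4 = (¼)*0 = 0)
T(m(-5, 2), U(6, 6))*276 = 0*276 = 0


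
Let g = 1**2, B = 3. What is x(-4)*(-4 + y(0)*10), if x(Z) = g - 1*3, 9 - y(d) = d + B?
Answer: -112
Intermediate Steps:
g = 1
y(d) = 6 - d (y(d) = 9 - (d + 3) = 9 - (3 + d) = 9 + (-3 - d) = 6 - d)
x(Z) = -2 (x(Z) = 1 - 1*3 = 1 - 3 = -2)
x(-4)*(-4 + y(0)*10) = -2*(-4 + (6 - 1*0)*10) = -2*(-4 + (6 + 0)*10) = -2*(-4 + 6*10) = -2*(-4 + 60) = -2*56 = -112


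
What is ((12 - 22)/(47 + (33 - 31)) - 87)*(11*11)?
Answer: -517033/49 ≈ -10552.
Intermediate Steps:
((12 - 22)/(47 + (33 - 31)) - 87)*(11*11) = (-10/(47 + 2) - 87)*121 = (-10/49 - 87)*121 = -4273/49*121 = -517033/49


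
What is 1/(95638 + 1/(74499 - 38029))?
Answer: 36470/3487917861 ≈ 1.0456e-5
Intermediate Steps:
1/(95638 + 1/(74499 - 38029)) = 1/(95638 + 1/36470) = 1/(3487917861/36470) = 36470/3487917861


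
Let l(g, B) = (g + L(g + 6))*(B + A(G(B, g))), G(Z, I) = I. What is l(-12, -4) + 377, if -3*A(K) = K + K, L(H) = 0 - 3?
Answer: 317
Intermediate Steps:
L(H) = -3
A(K) = -2*K/3 (A(K) = -(K + K)/3 = -2*K/3)
l(g, B) = (-3 + g)*(B - 2*g/3) (l(g, B) = (g - 3)*(B - 2*g/3) = (-3 + g)*(B - 2*g/3))
l(-12, -4) + 377 = (-3*(-4) + 2*(-12) - ⅔*(-12)² - 4*(-12)) + 377 = (12 - 24 - ⅔*144 + 48) + 377 = (12 - 24 - 96 + 48) + 377 = -60 + 377 = 317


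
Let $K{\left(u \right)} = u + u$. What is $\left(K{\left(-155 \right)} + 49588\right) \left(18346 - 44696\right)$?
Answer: $-1298475300$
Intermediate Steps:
$K{\left(u \right)} = 2 u$
$\left(K{\left(-155 \right)} + 49588\right) \left(18346 - 44696\right) = \left(2 \left(-155\right) + 49588\right) \left(18346 - 44696\right) = \left(-310 + 49588\right) \left(-26350\right) = 49278 \left(-26350\right) = -1298475300$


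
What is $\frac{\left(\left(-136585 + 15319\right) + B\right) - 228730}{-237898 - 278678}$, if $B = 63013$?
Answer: $\frac{95661}{172192} \approx 0.55555$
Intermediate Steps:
$\frac{\left(\left(-136585 + 15319\right) + B\right) - 228730}{-237898 - 278678} = \frac{\left(\left(-136585 + 15319\right) + 63013\right) - 228730}{-237898 - 278678} = \frac{\left(-121266 + 63013\right) - 228730}{-516576} = \left(-58253 - 228730\right) \left(- \frac{1}{516576}\right) = \left(-286983\right) \left(- \frac{1}{516576}\right) = \frac{95661}{172192}$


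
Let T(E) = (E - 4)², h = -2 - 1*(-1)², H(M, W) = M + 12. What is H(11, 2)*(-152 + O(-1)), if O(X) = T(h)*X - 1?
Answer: -4646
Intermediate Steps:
H(M, W) = 12 + M
h = -3 (h = -2 - 1*1 = -2 - 1 = -3)
T(E) = (-4 + E)²
O(X) = -1 + 49*X (O(X) = (-4 - 3)²*X - 1 = (-7)²*X - 1 = 49*X - 1 = -1 + 49*X)
H(11, 2)*(-152 + O(-1)) = (12 + 11)*(-152 + (-1 + 49*(-1))) = 23*(-152 + (-1 - 49)) = 23*(-152 - 50) = 23*(-202) = -4646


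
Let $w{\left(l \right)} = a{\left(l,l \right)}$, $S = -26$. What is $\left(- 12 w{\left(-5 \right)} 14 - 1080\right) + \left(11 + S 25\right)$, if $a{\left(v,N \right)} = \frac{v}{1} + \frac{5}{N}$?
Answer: $-711$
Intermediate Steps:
$a{\left(v,N \right)} = v + \frac{5}{N}$ ($a{\left(v,N \right)} = v 1 + \frac{5}{N} = v + \frac{5}{N}$)
$w{\left(l \right)} = l + \frac{5}{l}$
$\left(- 12 w{\left(-5 \right)} 14 - 1080\right) + \left(11 + S 25\right) = \left(- 12 \left(-5 + \frac{5}{-5}\right) 14 - 1080\right) + \left(11 - 650\right) = \left(- 12 \left(-5 + 5 \left(- \frac{1}{5}\right)\right) 14 - 1080\right) + \left(11 - 650\right) = \left(- 12 \left(-5 - 1\right) 14 - 1080\right) - 639 = \left(\left(-12\right) \left(-6\right) 14 - 1080\right) - 639 = \left(72 \cdot 14 - 1080\right) - 639 = \left(1008 - 1080\right) - 639 = -72 - 639 = -711$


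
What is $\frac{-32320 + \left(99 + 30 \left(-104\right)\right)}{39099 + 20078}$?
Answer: $- \frac{599}{1003} \approx -0.59721$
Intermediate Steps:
$\frac{-32320 + \left(99 + 30 \left(-104\right)\right)}{39099 + 20078} = \frac{-32320 + \left(99 - 3120\right)}{59177} = \left(-32320 - 3021\right) \frac{1}{59177} = \left(-35341\right) \frac{1}{59177} = - \frac{599}{1003}$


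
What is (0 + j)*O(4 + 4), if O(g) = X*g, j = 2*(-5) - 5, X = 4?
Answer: -480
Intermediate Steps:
j = -15 (j = -10 - 5 = -15)
O(g) = 4*g
(0 + j)*O(4 + 4) = (0 - 15)*(4*(4 + 4)) = -60*8 = -15*32 = -480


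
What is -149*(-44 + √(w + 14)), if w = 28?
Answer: 6556 - 149*√42 ≈ 5590.4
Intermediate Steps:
-149*(-44 + √(w + 14)) = -149*(-44 + √(28 + 14)) = -149*(-44 + √42) = 6556 - 149*√42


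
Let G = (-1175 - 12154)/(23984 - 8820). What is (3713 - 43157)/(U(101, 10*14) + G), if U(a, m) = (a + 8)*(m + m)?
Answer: -598128816/462791951 ≈ -1.2924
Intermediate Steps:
G = -13329/15164 ≈ -0.87899
U(a, m) = 2*m*(8 + a) (U(a, m) = (8 + a)*(2*m) = 2*m*(8 + a))
(3713 - 43157)/(U(101, 10*14) + G) = (3713 - 43157)/(2*(10*14)*(8 + 101) - 13329/15164) = -39444/(2*140*109 - 13329/15164) = -39444/(30520 - 13329/15164) = -39444/462791951/15164 = -39444*15164/462791951 = -598128816/462791951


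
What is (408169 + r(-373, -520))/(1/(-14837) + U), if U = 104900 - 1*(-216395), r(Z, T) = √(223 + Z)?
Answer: 6056003453/4767053914 + 74185*I*√6/4767053914 ≈ 1.2704 + 3.8119e-5*I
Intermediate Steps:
U = 321295 (U = 104900 + 216395 = 321295)
(408169 + r(-373, -520))/(1/(-14837) + U) = (408169 + √(223 - 373))/(1/(-14837) + 321295) = (408169 + √(-150))/(-1/14837 + 321295) = (408169 + 5*I*√6)/(4767053914/14837) = (408169 + 5*I*√6)*(14837/4767053914) = 6056003453/4767053914 + 74185*I*√6/4767053914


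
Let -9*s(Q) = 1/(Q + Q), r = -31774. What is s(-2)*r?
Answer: -15887/18 ≈ -882.61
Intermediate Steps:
s(Q) = -1/(18*Q) (s(Q) = -1/(9*(Q + Q)) = -1/(2*Q)/9 = -1/(18*Q))
s(-2)*r = -1/18/(-2)*(-31774) = -1/18*(-½)*(-31774) = (1/36)*(-31774) = -15887/18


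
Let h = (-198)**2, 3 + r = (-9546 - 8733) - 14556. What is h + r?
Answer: 6366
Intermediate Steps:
r = -32838 (r = -3 + ((-9546 - 8733) - 14556) = -3 + (-18279 - 14556) = -3 - 32835 = -32838)
h = 39204
h + r = 39204 - 32838 = 6366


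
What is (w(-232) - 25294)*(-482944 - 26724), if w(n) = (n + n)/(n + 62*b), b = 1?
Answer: 1095662860344/85 ≈ 1.2890e+10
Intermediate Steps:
w(n) = 2*n/(62 + n) (w(n) = (n + n)/(n + 62*1) = (2*n)/(n + 62) = (2*n)/(62 + n) = 2*n/(62 + n))
(w(-232) - 25294)*(-482944 - 26724) = (2*(-232)/(62 - 232) - 25294)*(-482944 - 26724) = (2*(-232)/(-170) - 25294)*(-509668) = (2*(-232)*(-1/170) - 25294)*(-509668) = (232/85 - 25294)*(-509668) = -2149758/85*(-509668) = 1095662860344/85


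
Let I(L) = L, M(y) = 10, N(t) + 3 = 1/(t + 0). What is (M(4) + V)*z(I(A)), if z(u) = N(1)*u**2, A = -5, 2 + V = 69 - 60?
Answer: -850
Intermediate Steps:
V = 7 (V = -2 + (69 - 60) = -2 + 9 = 7)
N(t) = -3 + 1/t (N(t) = -3 + 1/(t + 0) = -3 + 1/t)
z(u) = -2*u**2 (z(u) = (-3 + 1/1)*u**2 = (-3 + 1)*u**2 = -2*u**2)
(M(4) + V)*z(I(A)) = (10 + 7)*(-2*(-5)**2) = 17*(-2*25) = 17*(-50) = -850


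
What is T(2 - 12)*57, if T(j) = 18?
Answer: 1026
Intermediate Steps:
T(2 - 12)*57 = 18*57 = 1026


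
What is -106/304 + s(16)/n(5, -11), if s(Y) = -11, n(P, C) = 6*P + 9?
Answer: -3739/5928 ≈ -0.63074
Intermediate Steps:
n(P, C) = 9 + 6*P
-106/304 + s(16)/n(5, -11) = -106/304 - 11/(9 + 6*5) = -106*1/304 - 11/(9 + 30) = -53/152 - 11/39 = -3739/5928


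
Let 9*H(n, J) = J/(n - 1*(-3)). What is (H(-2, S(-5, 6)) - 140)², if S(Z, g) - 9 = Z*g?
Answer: 182329/9 ≈ 20259.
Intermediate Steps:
S(Z, g) = 9 + Z*g
H(n, J) = J/(9*(3 + n)) (H(n, J) = (J/(n - 1*(-3)))/9 = (J/(n + 3))/9 = (J/(3 + n))/9 = J/(9*(3 + n)))
(H(-2, S(-5, 6)) - 140)² = ((9 - 5*6)/(9*(3 - 2)) - 140)² = ((⅑)*(9 - 30)/1 - 140)² = ((⅑)*(-21)*1 - 140)² = (-7/3 - 140)² = (-427/3)² = 182329/9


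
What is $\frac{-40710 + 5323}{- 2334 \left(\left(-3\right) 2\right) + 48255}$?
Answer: $- \frac{35387}{62259} \approx -0.56838$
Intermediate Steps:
$\frac{-40710 + 5323}{- 2334 \left(\left(-3\right) 2\right) + 48255} = - \frac{35387}{\left(-2334\right) \left(-6\right) + 48255} = - \frac{35387}{14004 + 48255} = - \frac{35387}{62259}$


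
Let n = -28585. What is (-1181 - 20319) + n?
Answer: -50085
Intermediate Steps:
(-1181 - 20319) + n = (-1181 - 20319) - 28585 = -21500 - 28585 = -50085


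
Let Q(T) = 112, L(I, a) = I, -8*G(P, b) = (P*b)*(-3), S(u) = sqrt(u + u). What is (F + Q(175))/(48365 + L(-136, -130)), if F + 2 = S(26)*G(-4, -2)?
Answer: 110/48229 + 6*sqrt(13)/48229 ≈ 0.0027293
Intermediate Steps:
S(u) = sqrt(2)*sqrt(u) (S(u) = sqrt(2*u) = sqrt(2)*sqrt(u))
G(P, b) = 3*P*b/8 (G(P, b) = -P*b*(-3)/8 = -(-3)*P*b/8 = 3*P*b/8)
F = -2 + 6*sqrt(13) (F = -2 + (sqrt(2)*sqrt(26))*((3/8)*(-4)*(-2)) = -2 + (2*sqrt(13))*3 = -2 + 6*sqrt(13) ≈ 19.633)
(F + Q(175))/(48365 + L(-136, -130)) = ((-2 + 6*sqrt(13)) + 112)/(48365 - 136) = (110 + 6*sqrt(13))/48229 = (110 + 6*sqrt(13))*(1/48229) = 110/48229 + 6*sqrt(13)/48229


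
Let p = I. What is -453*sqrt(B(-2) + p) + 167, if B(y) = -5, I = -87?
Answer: 167 - 906*I*sqrt(23) ≈ 167.0 - 4345.0*I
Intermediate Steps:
p = -87
-453*sqrt(B(-2) + p) + 167 = -453*sqrt(-5 - 87) + 167 = -906*I*sqrt(23) + 167 = 167 - 906*I*sqrt(23)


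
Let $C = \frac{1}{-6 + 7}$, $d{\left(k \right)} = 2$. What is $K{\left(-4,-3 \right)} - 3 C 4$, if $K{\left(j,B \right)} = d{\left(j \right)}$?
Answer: $-24$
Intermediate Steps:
$K{\left(j,B \right)} = 2$
$C = 1$ ($C = 1^{-1} = 1$)
$K{\left(-4,-3 \right)} - 3 C 4 = 2 \left(-3\right) 1 \cdot 4 = 2 \left(\left(-3\right) 4\right) = 2 \left(-12\right) = -24$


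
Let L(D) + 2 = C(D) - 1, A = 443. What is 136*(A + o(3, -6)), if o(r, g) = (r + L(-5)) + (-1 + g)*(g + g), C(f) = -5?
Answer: 70992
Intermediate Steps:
L(D) = -8 (L(D) = -2 + (-5 - 1) = -2 - 6 = -8)
o(r, g) = -8 + r + 2*g*(-1 + g) (o(r, g) = (r - 8) + (-1 + g)*(g + g) = (-8 + r) + (-1 + g)*(2*g) = (-8 + r) + 2*g*(-1 + g) = -8 + r + 2*g*(-1 + g))
136*(A + o(3, -6)) = 136*(443 + (-8 + 3 - 2*(-6) + 2*(-6)**2)) = 136*(443 + (-8 + 3 + 12 + 2*36)) = 136*(443 + (-8 + 3 + 12 + 72)) = 136*(443 + 79) = 136*522 = 70992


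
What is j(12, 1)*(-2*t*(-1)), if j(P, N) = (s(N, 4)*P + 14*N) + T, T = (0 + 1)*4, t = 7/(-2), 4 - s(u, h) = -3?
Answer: -714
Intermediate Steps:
s(u, h) = 7 (s(u, h) = 4 - 1*(-3) = 4 + 3 = 7)
t = -7/2 (t = 7*(-½) = -7/2 ≈ -3.5000)
T = 4 (T = 1*4 = 4)
j(P, N) = 4 + 7*P + 14*N (j(P, N) = (7*P + 14*N) + 4 = 4 + 7*P + 14*N)
j(12, 1)*(-2*t*(-1)) = (4 + 7*12 + 14*1)*(-2*(-7/2)*(-1)) = (4 + 84 + 14)*(7*(-1)) = 102*(-7) = -714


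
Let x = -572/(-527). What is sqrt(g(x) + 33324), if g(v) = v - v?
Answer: 2*sqrt(8331) ≈ 182.55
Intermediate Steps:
x = 572/527 (x = -572*(-1/527) = 572/527 ≈ 1.0854)
g(v) = 0
sqrt(g(x) + 33324) = sqrt(0 + 33324) = sqrt(33324) = 2*sqrt(8331)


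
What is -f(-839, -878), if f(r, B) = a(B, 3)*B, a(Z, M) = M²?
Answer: 7902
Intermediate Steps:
f(r, B) = 9*B (f(r, B) = 3²*B = 9*B)
-f(-839, -878) = -9*(-878) = -1*(-7902) = 7902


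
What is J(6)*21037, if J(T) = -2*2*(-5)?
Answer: 420740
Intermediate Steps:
J(T) = 20 (J(T) = -4*(-5) = 20)
J(6)*21037 = 20*21037 = 420740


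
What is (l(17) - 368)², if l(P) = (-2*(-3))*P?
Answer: 70756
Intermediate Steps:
l(P) = 6*P
(l(17) - 368)² = (6*17 - 368)² = (102 - 368)² = (-266)² = 70756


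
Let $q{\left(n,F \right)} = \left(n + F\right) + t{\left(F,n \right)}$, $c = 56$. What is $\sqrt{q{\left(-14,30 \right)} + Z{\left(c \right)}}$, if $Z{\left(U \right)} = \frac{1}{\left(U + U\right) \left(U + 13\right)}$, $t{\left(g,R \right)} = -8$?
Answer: $\frac{5 \sqrt{1194459}}{1932} \approx 2.8284$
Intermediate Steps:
$q{\left(n,F \right)} = -8 + F + n$ ($q{\left(n,F \right)} = \left(n + F\right) - 8 = \left(F + n\right) - 8 = -8 + F + n$)
$Z{\left(U \right)} = \frac{1}{2 U \left(13 + U\right)}$
$\sqrt{q{\left(-14,30 \right)} + Z{\left(c \right)}} = \sqrt{\left(-8 + 30 - 14\right) + \frac{1}{2 \cdot 56 \left(13 + 56\right)}} = \sqrt{8 + \frac{1}{2} \cdot \frac{1}{56} \cdot \frac{1}{69}} = \sqrt{8 + \frac{1}{7728}} = \sqrt{\frac{61825}{7728}} = \frac{5 \sqrt{1194459}}{1932}$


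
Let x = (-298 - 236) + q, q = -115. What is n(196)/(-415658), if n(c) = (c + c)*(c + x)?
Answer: 88788/207829 ≈ 0.42722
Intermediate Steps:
x = -649 (x = (-298 - 236) - 115 = -534 - 115 = -649)
n(c) = 2*c*(-649 + c) (n(c) = (c + c)*(c - 649) = (2*c)*(-649 + c) = 2*c*(-649 + c))
n(196)/(-415658) = (2*196*(-649 + 196))/(-415658) = (2*196*(-453))*(-1/415658) = -177576*(-1/415658) = 88788/207829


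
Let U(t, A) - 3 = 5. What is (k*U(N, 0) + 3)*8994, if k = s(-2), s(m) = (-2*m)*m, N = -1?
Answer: -548634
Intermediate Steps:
s(m) = -2*m²
k = -8 (k = -2*(-2)² = -2*4 = -8)
U(t, A) = 8 (U(t, A) = 3 + 5 = 8)
(k*U(N, 0) + 3)*8994 = (-8*8 + 3)*8994 = (-64 + 3)*8994 = -61*8994 = -548634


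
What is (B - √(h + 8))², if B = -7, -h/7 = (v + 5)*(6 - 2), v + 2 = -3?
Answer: 57 + 28*√2 ≈ 96.598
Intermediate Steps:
v = -5 (v = -2 - 3 = -5)
h = 0 (h = -7*(-5 + 5)*(6 - 2) = -0*4 = -7*0 = 0)
(B - √(h + 8))² = (-7 - √(0 + 8))² = (-7 - √8)² = (-7 - 2*√2)²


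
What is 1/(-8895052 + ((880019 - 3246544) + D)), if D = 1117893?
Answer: -1/10143684 ≈ -9.8584e-8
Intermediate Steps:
1/(-8895052 + ((880019 - 3246544) + D)) = 1/(-8895052 + ((880019 - 3246544) + 1117893)) = 1/(-8895052 + (-2366525 + 1117893)) = 1/(-8895052 - 1248632) = 1/(-10143684) = -1/10143684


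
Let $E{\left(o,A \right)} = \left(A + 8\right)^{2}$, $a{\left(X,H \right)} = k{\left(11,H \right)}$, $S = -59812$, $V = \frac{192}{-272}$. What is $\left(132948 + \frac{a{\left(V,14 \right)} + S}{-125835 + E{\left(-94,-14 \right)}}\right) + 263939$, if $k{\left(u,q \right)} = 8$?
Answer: $\frac{49928047517}{125799} \approx 3.9689 \cdot 10^{5}$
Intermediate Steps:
$V = - \frac{12}{17}$ ($V = 192 \left(- \frac{1}{272}\right) = - \frac{12}{17} \approx -0.70588$)
$a{\left(X,H \right)} = 8$
$E{\left(o,A \right)} = \left(8 + A\right)^{2}$
$\left(132948 + \frac{a{\left(V,14 \right)} + S}{-125835 + E{\left(-94,-14 \right)}}\right) + 263939 = \left(132948 + \frac{8 - 59812}{-125835 + \left(8 - 14\right)^{2}}\right) + 263939 = \left(132948 - \frac{59804}{-125835 + \left(-6\right)^{2}}\right) + 263939 = \left(132948 - \frac{59804}{-125835 + 36}\right) + 263939 = \left(132948 - \frac{59804}{-125799}\right) + 263939 = \left(132948 - - \frac{59804}{125799}\right) + 263939 = \left(132948 + \frac{59804}{125799}\right) + 263939 = \frac{16724785256}{125799} + 263939 = \frac{49928047517}{125799}$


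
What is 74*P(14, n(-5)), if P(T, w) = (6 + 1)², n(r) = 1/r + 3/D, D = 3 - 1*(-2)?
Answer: 3626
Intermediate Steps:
D = 5 (D = 3 + 2 = 5)
n(r) = ⅗ + 1/r (n(r) = 1/r + 3/5 = 1/r + 3*(⅕) = 1/r + ⅗ = ⅗ + 1/r)
P(T, w) = 49 (P(T, w) = 7² = 49)
74*P(14, n(-5)) = 74*49 = 3626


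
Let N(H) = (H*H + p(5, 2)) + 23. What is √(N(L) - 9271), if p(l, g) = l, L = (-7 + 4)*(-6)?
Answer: 3*I*√991 ≈ 94.44*I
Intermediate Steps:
L = 18 (L = -3*(-6) = 18)
N(H) = 28 + H² (N(H) = (H*H + 5) + 23 = (H² + 5) + 23 = (5 + H²) + 23 = 28 + H²)
√(N(L) - 9271) = √((28 + 18²) - 9271) = √((28 + 324) - 9271) = √(352 - 9271) = √(-8919) = 3*I*√991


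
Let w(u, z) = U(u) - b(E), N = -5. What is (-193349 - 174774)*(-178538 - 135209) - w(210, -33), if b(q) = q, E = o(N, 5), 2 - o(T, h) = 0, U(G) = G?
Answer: 115497486673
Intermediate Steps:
o(T, h) = 2 (o(T, h) = 2 - 1*0 = 2 + 0 = 2)
E = 2
w(u, z) = -2 + u (w(u, z) = u - 1*2 = u - 2 = -2 + u)
(-193349 - 174774)*(-178538 - 135209) - w(210, -33) = (-193349 - 174774)*(-178538 - 135209) - (-2 + 210) = -368123*(-313747) - 1*208 = 115497486881 - 208 = 115497486673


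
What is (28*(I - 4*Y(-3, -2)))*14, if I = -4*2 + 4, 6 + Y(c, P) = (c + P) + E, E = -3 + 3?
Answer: 15680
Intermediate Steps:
E = 0
Y(c, P) = -6 + P + c (Y(c, P) = -6 + ((c + P) + 0) = -6 + ((P + c) + 0) = -6 + (P + c) = -6 + P + c)
I = -4 (I = -8 + 4 = -4)
(28*(I - 4*Y(-3, -2)))*14 = (28*(-4 - 4*(-6 - 2 - 3)))*14 = (28*(-4 - 4*(-11)))*14 = (28*(-4 + 44))*14 = (28*40)*14 = 1120*14 = 15680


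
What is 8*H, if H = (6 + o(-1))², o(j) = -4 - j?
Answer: 72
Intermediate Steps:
H = 9 (H = (6 + (-4 - 1*(-1)))² = (6 + (-4 + 1))² = (6 - 3)² = 3² = 9)
8*H = 8*9 = 72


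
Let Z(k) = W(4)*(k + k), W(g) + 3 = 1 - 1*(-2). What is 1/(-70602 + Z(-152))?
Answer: -1/70602 ≈ -1.4164e-5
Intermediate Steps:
W(g) = 0 (W(g) = -3 + (1 - 1*(-2)) = -3 + (1 + 2) = -3 + 3 = 0)
Z(k) = 0 (Z(k) = 0*(k + k) = 0*(2*k) = 0)
1/(-70602 + Z(-152)) = 1/(-70602 + 0) = 1/(-70602) = -1/70602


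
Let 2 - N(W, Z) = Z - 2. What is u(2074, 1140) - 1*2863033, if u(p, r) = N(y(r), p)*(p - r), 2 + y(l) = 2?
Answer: -4796413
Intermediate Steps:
y(l) = 0 (y(l) = -2 + 2 = 0)
N(W, Z) = 4 - Z (N(W, Z) = 2 - (Z - 2) = 2 - (-2 + Z) = 2 + (2 - Z) = 4 - Z)
u(p, r) = (4 - p)*(p - r)
u(2074, 1140) - 1*2863033 = -(-4 + 2074)*(2074 - 1*1140) - 1*2863033 = -1*2070*(2074 - 1140) - 2863033 = -1*2070*934 - 2863033 = -1933380 - 2863033 = -4796413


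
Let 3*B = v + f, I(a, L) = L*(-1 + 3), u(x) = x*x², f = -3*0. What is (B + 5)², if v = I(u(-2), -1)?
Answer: 169/9 ≈ 18.778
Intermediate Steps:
f = 0
u(x) = x³
I(a, L) = 2*L (I(a, L) = L*2 = 2*L)
v = -2 (v = 2*(-1) = -2)
B = -⅔ (B = (-2 + 0)/3 = (⅓)*(-2) = -⅔ ≈ -0.66667)
(B + 5)² = (-⅔ + 5)² = (13/3)² = 169/9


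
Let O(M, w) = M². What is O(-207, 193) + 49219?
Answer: 92068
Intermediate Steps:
O(-207, 193) + 49219 = (-207)² + 49219 = 42849 + 49219 = 92068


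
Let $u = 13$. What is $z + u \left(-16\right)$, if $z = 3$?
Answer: $-205$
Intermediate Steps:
$z + u \left(-16\right) = 3 + 13 \left(-16\right) = 3 - 208 = -205$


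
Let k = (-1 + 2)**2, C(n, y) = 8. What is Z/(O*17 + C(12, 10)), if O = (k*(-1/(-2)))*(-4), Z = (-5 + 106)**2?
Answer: -10201/26 ≈ -392.35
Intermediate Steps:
Z = 10201 (Z = 101**2 = 10201)
k = 1 (k = 1**2 = 1)
O = -2 (O = (1*(-1/(-2)))*(-4) = (1*(-1*(-1/2)))*(-4) = (1*(1/2))*(-4) = (1/2)*(-4) = -2)
Z/(O*17 + C(12, 10)) = 10201/(-2*17 + 8) = 10201/(-34 + 8) = 10201/(-26) = 10201*(-1/26) = -10201/26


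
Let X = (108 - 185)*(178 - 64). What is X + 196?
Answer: -8582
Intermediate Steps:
X = -8778 (X = -77*114 = -8778)
X + 196 = -8778 + 196 = -8582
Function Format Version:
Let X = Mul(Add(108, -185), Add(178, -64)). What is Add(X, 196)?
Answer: -8582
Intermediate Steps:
X = -8778 (X = Mul(-77, 114) = -8778)
Add(X, 196) = Add(-8778, 196) = -8582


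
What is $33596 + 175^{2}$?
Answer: $64221$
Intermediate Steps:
$33596 + 175^{2} = 33596 + 30625 = 64221$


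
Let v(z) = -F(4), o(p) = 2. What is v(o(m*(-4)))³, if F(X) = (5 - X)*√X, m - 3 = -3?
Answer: -8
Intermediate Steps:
m = 0 (m = 3 - 3 = 0)
F(X) = √X*(5 - X)
v(z) = -2 (v(z) = -√4*(5 - 1*4) = -2*(5 - 4) = -2)
v(o(m*(-4)))³ = (-2)³ = -8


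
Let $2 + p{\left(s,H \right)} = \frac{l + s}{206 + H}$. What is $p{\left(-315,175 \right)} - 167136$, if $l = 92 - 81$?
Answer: $- \frac{63679882}{381} \approx -1.6714 \cdot 10^{5}$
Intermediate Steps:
$l = 11$ ($l = 92 - 81 = 11$)
$p{\left(s,H \right)} = -2 + \frac{11 + s}{206 + H}$
$p{\left(-315,175 \right)} - 167136 = \frac{-401 - 315 - 350}{206 + 175} - 167136 = \frac{-401 - 315 - 350}{381} - 167136 = \frac{1}{381} \left(-1066\right) - 167136 = - \frac{1066}{381} - 167136 = - \frac{63679882}{381}$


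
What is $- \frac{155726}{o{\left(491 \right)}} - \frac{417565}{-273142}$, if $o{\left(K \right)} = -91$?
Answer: $\frac{42573309507}{24855922} \approx 1712.8$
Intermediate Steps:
$- \frac{155726}{o{\left(491 \right)}} - \frac{417565}{-273142} = - \frac{155726}{-91} - \frac{417565}{-273142} = \left(-155726\right) \left(- \frac{1}{91}\right) - - \frac{417565}{273142} = \frac{155726}{91} + \frac{417565}{273142} = \frac{42573309507}{24855922}$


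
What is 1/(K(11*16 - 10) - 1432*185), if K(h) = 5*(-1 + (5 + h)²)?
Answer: -1/118720 ≈ -8.4232e-6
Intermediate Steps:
K(h) = -5 + 5*(5 + h)²
1/(K(11*16 - 10) - 1432*185) = 1/((-5 + 5*(5 + (11*16 - 10))²) - 1432*185) = 1/((-5 + 5*(5 + (176 - 10))²) - 264920) = 1/((-5 + 5*(5 + 166)²) - 264920) = 1/((-5 + 5*171²) - 264920) = 1/((-5 + 5*29241) - 264920) = 1/((-5 + 146205) - 264920) = 1/(146200 - 264920) = 1/(-118720) = -1/118720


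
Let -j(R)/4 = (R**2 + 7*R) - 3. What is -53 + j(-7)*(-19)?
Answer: -281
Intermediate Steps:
j(R) = 12 - 28*R - 4*R**2 (j(R) = -4*((R**2 + 7*R) - 3) = -4*(-3 + R**2 + 7*R) = 12 - 28*R - 4*R**2)
-53 + j(-7)*(-19) = -53 + (12 - 28*(-7) - 4*(-7)**2)*(-19) = -53 + (12 + 196 - 4*49)*(-19) = -53 + (12 + 196 - 196)*(-19) = -53 + 12*(-19) = -53 - 228 = -281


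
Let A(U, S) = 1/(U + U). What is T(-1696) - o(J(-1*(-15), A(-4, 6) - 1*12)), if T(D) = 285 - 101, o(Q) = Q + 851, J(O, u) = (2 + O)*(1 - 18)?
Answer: -378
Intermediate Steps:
A(U, S) = 1/(2*U)
J(O, u) = -34 - 17*O (J(O, u) = (2 + O)*(-17) = -34 - 17*O)
o(Q) = 851 + Q
T(D) = 184
T(-1696) - o(J(-1*(-15), A(-4, 6) - 1*12)) = 184 - (851 + (-34 - (-17)*(-15))) = 184 - (851 + (-34 - 17*15)) = 184 - (851 + (-34 - 255)) = 184 - (851 - 289) = 184 - 1*562 = 184 - 562 = -378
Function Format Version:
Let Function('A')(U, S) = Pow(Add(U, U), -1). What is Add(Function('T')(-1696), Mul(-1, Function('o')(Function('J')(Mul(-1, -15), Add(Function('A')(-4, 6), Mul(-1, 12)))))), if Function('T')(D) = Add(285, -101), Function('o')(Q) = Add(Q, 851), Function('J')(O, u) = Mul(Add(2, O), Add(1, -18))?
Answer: -378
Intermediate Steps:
Function('A')(U, S) = Mul(Rational(1, 2), Pow(U, -1)) (Function('A')(U, S) = Pow(Mul(2, U), -1) = Mul(Rational(1, 2), Pow(U, -1)))
Function('J')(O, u) = Add(-34, Mul(-17, O)) (Function('J')(O, u) = Mul(Add(2, O), -17) = Add(-34, Mul(-17, O)))
Function('o')(Q) = Add(851, Q)
Function('T')(D) = 184
Add(Function('T')(-1696), Mul(-1, Function('o')(Function('J')(Mul(-1, -15), Add(Function('A')(-4, 6), Mul(-1, 12)))))) = Add(184, Mul(-1, Add(851, Add(-34, Mul(-17, Mul(-1, -15)))))) = Add(184, Mul(-1, Add(851, Add(-34, Mul(-17, 15))))) = Add(184, Mul(-1, Add(851, Add(-34, -255)))) = Add(184, Mul(-1, Add(851, -289))) = Add(184, Mul(-1, 562)) = Add(184, -562) = -378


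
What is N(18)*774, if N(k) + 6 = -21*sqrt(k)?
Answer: -4644 - 48762*sqrt(2) ≈ -73604.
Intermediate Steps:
N(k) = -6 - 21*sqrt(k)
N(18)*774 = (-6 - 63*sqrt(2))*774 = -4644 - 48762*sqrt(2)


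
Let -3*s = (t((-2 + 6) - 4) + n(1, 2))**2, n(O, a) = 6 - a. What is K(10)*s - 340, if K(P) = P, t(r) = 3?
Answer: -1510/3 ≈ -503.33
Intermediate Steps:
s = -49/3 (s = -(3 + (6 - 1*2))**2/3 = -(3 + (6 - 2))**2/3 = -(3 + 4)**2/3 = -1/3*7**2 = -1/3*49 = -49/3 ≈ -16.333)
K(10)*s - 340 = 10*(-49/3) - 340 = -490/3 - 340 = -1510/3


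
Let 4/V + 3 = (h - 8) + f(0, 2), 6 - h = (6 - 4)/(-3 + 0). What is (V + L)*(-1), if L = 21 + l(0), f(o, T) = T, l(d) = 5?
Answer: -170/7 ≈ -24.286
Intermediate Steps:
h = 20/3 (h = 6 - (6 - 4)/(-3 + 0) = 6 - 2/(-3) = 6 - 2*(-1)/3 = 6 - 1*(-⅔) = 6 + ⅔ = 20/3 ≈ 6.6667)
L = 26 (L = 21 + 5 = 26)
V = -12/7 (V = 4/(-3 + ((20/3 - 8) + 2)) = 4/(-3 + (-4/3 + 2)) = 4/(-3 + ⅔) = 4/(-7/3) = 4*(-3/7) = -12/7 ≈ -1.7143)
(V + L)*(-1) = (-12/7 + 26)*(-1) = (170/7)*(-1) = -170/7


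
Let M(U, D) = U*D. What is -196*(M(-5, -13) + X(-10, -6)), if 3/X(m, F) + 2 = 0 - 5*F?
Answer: -12761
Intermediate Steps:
X(m, F) = 3/(-2 - 5*F) (X(m, F) = 3/(-2 + (0 - 5*F)) = 3/(-2 - 5*F))
M(U, D) = D*U
-196*(M(-5, -13) + X(-10, -6)) = -196*(-13*(-5) - 3/(2 + 5*(-6))) = -196*(65 - 3/(2 - 30)) = -196*(65 - 3/(-28)) = -196*(65 - 3*(-1/28)) = -196*(65 + 3/28) = -196*1823/28 = -12761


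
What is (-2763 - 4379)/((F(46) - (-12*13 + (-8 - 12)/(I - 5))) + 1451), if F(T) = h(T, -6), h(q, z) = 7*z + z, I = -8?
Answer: -92846/20247 ≈ -4.5857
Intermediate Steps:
h(q, z) = 8*z
F(T) = -48 (F(T) = 8*(-6) = -48)
(-2763 - 4379)/((F(46) - (-12*13 + (-8 - 12)/(I - 5))) + 1451) = (-2763 - 4379)/((-48 - (-12*13 + (-8 - 12)/(-8 - 5))) + 1451) = -7142/((-48 - (-156 - 20/(-13))) + 1451) = -7142/((-48 - (-156 - 20*(-1/13))) + 1451) = -7142/((-48 - (-156 + 20/13)) + 1451) = -7142/((-48 - 1*(-2008/13)) + 1451) = -7142/((-48 + 2008/13) + 1451) = -7142/(1384/13 + 1451) = -7142/20247/13 = -7142*13/20247 = -92846/20247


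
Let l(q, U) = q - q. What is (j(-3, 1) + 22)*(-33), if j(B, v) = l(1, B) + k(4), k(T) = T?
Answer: -858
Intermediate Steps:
l(q, U) = 0
j(B, v) = 4 (j(B, v) = 0 + 4 = 4)
(j(-3, 1) + 22)*(-33) = (4 + 22)*(-33) = 26*(-33) = -858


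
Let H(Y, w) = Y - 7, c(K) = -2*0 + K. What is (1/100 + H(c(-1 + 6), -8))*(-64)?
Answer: 3184/25 ≈ 127.36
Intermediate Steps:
c(K) = K (c(K) = 0 + K = K)
H(Y, w) = -7 + Y
(1/100 + H(c(-1 + 6), -8))*(-64) = (1/100 + (-7 + (-1 + 6)))*(-64) = (1/100 + (-7 + 5))*(-64) = (1/100 - 2)*(-64) = -199/100*(-64) = 3184/25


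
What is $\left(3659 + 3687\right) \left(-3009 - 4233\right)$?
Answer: $-53199732$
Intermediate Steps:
$\left(3659 + 3687\right) \left(-3009 - 4233\right) = 7346 \left(-7242\right) = -53199732$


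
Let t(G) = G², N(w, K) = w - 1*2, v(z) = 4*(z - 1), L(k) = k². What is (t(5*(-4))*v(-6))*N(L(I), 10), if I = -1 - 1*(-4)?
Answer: -78400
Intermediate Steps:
I = 3 (I = -1 + 4 = 3)
v(z) = -4 + 4*z (v(z) = 4*(-1 + z) = -4 + 4*z)
N(w, K) = -2 + w (N(w, K) = w - 2 = -2 + w)
(t(5*(-4))*v(-6))*N(L(I), 10) = ((5*(-4))²*(-4 + 4*(-6)))*(-2 + 3²) = ((-20)²*(-4 - 24))*(-2 + 9) = (400*(-28))*7 = -11200*7 = -78400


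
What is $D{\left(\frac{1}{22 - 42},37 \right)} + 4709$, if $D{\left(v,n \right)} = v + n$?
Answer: $\frac{94919}{20} \approx 4746.0$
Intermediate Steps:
$D{\left(v,n \right)} = n + v$
$D{\left(\frac{1}{22 - 42},37 \right)} + 4709 = \left(37 + \frac{1}{22 - 42}\right) + 4709 = \left(37 + \frac{1}{-20}\right) + 4709 = \left(37 - \frac{1}{20}\right) + 4709 = \frac{739}{20} + 4709 = \frac{94919}{20}$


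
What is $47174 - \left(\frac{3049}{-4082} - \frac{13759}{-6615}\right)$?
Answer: $\frac{1273776637717}{27002430} \approx 47173.0$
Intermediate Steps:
$47174 - \left(\frac{3049}{-4082} - \frac{13759}{-6615}\right) = 47174 - \left(3049 \left(- \frac{1}{4082}\right) - - \frac{13759}{6615}\right) = 47174 - \left(- \frac{3049}{4082} + \frac{13759}{6615}\right) = 47174 - \frac{35995103}{27002430} = \frac{1273776637717}{27002430}$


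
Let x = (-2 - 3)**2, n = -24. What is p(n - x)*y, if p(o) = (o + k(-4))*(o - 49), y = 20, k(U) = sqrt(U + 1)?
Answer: 96040 - 1960*I*sqrt(3) ≈ 96040.0 - 3394.8*I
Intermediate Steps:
k(U) = sqrt(1 + U)
x = 25 (x = (-5)**2 = 25)
p(o) = (-49 + o)*(o + I*sqrt(3)) (p(o) = (o + sqrt(1 - 4))*(o - 49) = (o + sqrt(-3))*(-49 + o) = (o + I*sqrt(3))*(-49 + o) = (-49 + o)*(o + I*sqrt(3)))
p(n - x)*y = ((-24 - 1*25)**2 - 49*(-24 - 1*25) - 49*I*sqrt(3) + I*(-24 - 1*25)*sqrt(3))*20 = ((-24 - 25)**2 - 49*(-24 - 25) - 49*I*sqrt(3) + I*(-24 - 25)*sqrt(3))*20 = ((-49)**2 - 49*(-49) - 49*I*sqrt(3) + I*(-49)*sqrt(3))*20 = (2401 + 2401 - 49*I*sqrt(3) - 49*I*sqrt(3))*20 = (4802 - 98*I*sqrt(3))*20 = 96040 - 1960*I*sqrt(3)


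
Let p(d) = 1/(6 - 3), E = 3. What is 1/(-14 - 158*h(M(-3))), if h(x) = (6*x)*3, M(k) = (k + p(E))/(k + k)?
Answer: -1/1278 ≈ -0.00078247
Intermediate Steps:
p(d) = 1/3
M(k) = (1/3 + k)/(2*k) (M(k) = (k + 1/3)/(k + k) = (1/3 + k)/((2*k)) = (1/3 + k)*(1/(2*k)) = (1/3 + k)/(2*k))
h(x) = 18*x
1/(-14 - 158*h(M(-3))) = 1/(-14 - 2844*(1/6)*(1 + 3*(-3))/(-3)) = 1/(-14 - 2844*(1/6)*(-1/3)*(1 - 9)) = 1/(-14 - 2844*(1/6)*(-1/3)*(-8)) = 1/(-14 - 2844*4/9) = 1/(-14 - 158*8) = 1/(-14 - 1264) = 1/(-1278) = -1/1278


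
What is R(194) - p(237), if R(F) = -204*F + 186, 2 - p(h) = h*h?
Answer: 16777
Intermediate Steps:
p(h) = 2 - h² (p(h) = 2 - h*h = 2 - h²)
R(F) = 186 - 204*F
R(194) - p(237) = (186 - 204*194) - (2 - 1*237²) = (186 - 39576) - (2 - 1*56169) = -39390 - (2 - 56169) = -39390 - 1*(-56167) = -39390 + 56167 = 16777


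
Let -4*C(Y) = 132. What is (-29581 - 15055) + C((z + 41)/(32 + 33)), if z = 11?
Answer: -44669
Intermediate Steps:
C(Y) = -33 (C(Y) = -1/4*132 = -33)
(-29581 - 15055) + C((z + 41)/(32 + 33)) = (-29581 - 15055) - 33 = -44636 - 33 = -44669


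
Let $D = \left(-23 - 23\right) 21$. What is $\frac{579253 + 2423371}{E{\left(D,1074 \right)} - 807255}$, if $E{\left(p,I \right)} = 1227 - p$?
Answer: $- \frac{1501312}{402531} \approx -3.7297$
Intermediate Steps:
$D = -966$ ($D = \left(-46\right) 21 = -966$)
$\frac{579253 + 2423371}{E{\left(D,1074 \right)} - 807255} = \frac{579253 + 2423371}{\left(1227 - -966\right) - 807255} = \frac{3002624}{\left(1227 + 966\right) - 807255} = \frac{3002624}{2193 - 807255} = \frac{3002624}{-805062} = 3002624 \left(- \frac{1}{805062}\right) = - \frac{1501312}{402531}$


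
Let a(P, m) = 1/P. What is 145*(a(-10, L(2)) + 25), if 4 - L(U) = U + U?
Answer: 7221/2 ≈ 3610.5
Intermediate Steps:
L(U) = 4 - 2*U (L(U) = 4 - (U + U) = 4 - 2*U)
145*(a(-10, L(2)) + 25) = 145*(1/(-10) + 25) = 145*(-1/10 + 25) = 145*(249/10) = 7221/2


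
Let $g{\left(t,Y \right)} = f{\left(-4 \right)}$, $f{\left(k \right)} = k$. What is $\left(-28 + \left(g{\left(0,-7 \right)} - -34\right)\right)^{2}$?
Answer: $4$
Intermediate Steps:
$g{\left(t,Y \right)} = -4$
$\left(-28 + \left(g{\left(0,-7 \right)} - -34\right)\right)^{2} = \left(-28 - -30\right)^{2} = \left(-28 + \left(-4 + 34\right)\right)^{2} = \left(-28 + 30\right)^{2} = 2^{2} = 4$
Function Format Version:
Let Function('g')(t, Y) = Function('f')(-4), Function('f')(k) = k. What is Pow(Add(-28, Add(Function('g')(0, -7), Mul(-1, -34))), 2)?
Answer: 4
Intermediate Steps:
Function('g')(t, Y) = -4
Pow(Add(-28, Add(Function('g')(0, -7), Mul(-1, -34))), 2) = Pow(Add(-28, Add(-4, Mul(-1, -34))), 2) = Pow(Add(-28, Add(-4, 34)), 2) = Pow(Add(-28, 30), 2) = Pow(2, 2) = 4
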